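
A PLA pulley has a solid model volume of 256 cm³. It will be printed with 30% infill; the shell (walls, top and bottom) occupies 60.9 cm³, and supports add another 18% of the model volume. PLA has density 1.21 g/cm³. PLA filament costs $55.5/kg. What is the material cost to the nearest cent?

$11.11

Volume inside the shell = 256 − 60.9, so 195.1 cm³.
Infill deposited = 0.30 × 195.1, so 58.53 cm³.
Support: 0.18 × 256 → 46.08 cm³.
Deposited volume = 60.9 + 58.53 + 46.08, so 165.51 cm³.
Mass: 165.51 × 1.21 → 200.2671 g.
At $55.5/kg: 200.2671/1000 × 55.5 = $11.11.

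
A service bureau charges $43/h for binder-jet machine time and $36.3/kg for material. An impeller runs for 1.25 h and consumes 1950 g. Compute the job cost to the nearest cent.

$124.54

Machine cost = 43 × 1.25 = $53.75.
Material charge = 36.3 × 1950/1000, so $70.785.
Total = 53.75 + 70.785 = 124.535 ≈ $124.54.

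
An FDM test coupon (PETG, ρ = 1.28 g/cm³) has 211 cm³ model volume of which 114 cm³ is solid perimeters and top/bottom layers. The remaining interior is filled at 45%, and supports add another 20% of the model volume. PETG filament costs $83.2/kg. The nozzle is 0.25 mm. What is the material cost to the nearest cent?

Interior volume = 211 − 114, so 97 cm³.
Deposited infill = 0.45 × 97, so 43.65 cm³.
Support: 0.20 × 211 → 42.2 cm³.
Total printed volume: 114 + 43.65 + 42.2 → 199.85 cm³.
Mass = 199.85 × 1.28 = 255.808 g.
At $83.2/kg: 255.808/1000 × 83.2 = $21.28.

$21.28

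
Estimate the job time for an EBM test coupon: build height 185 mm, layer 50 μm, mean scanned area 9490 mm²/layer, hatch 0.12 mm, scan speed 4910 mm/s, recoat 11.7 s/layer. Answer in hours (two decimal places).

Number of layers: 185 / 0.05 → 3700 (rounded up).
Per-layer scan distance = 9490 / 0.12, so 79083.3 mm.
Beam time per layer = 79083.3 / 4910 = 16.1066 s.
Time per layer = 16.1066 + 11.7, so 27.8066 s.
3700 layers × 27.8066 s/layer = 102884.42 s, i.e. 28.58 hours.

28.58 hours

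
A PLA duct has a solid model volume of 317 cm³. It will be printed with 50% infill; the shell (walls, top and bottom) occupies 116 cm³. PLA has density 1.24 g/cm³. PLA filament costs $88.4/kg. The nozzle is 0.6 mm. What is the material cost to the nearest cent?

$23.73

Interior volume = 317 − 116, so 201 cm³.
Infill volume = 0.50 × 201 = 100.5 cm³.
Deposited volume = 116 + 100.5 = 216.5 cm³.
Mass = 216.5 × 1.24, so 268.46 g.
Cost = 268.46 g / 1000 × $88.4/kg = $23.73.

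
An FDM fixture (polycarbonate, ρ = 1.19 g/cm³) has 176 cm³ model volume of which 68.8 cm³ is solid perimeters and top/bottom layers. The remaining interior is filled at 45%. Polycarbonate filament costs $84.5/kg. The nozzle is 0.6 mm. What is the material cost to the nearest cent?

Volume inside the shell: 176 − 68.8 → 107.2 cm³.
Infill volume: 0.45 × 107.2 → 48.24 cm³.
Total printed volume = 68.8 + 48.24, so 117.04 cm³.
Mass = 117.04 × 1.19, so 139.2776 g.
Cost = 139.2776 g / 1000 × $84.5/kg = $11.77.

$11.77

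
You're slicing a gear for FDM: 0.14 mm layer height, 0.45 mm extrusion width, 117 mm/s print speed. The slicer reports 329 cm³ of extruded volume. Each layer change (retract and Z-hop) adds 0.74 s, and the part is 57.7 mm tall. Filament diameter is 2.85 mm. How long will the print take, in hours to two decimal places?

12.48 hours

Bead cross-section = 0.14 × 0.45, so 0.063 mm².
Path length: 329000 mm³ / 0.063 mm² → 5222222.2 mm.
Print-move time: 5222222.2 / 117 → 44634.4 s.
Number of layers: 57.7 / 0.14 → 413 (rounded up).
Z-hop total = 413 × 0.74, so 305.62 s.
Altogether 44634.4 + 305.62 = 44940.02 s, i.e. 12.48 hours.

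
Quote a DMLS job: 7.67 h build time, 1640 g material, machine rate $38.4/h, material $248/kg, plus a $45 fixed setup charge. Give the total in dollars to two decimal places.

$746.25

Machine-time cost = 38.4 × 7.67 = $294.528.
Material cost: 248 × 1640/1000 → $406.72.
Total = 294.528 + 406.72 + 45 = 746.248 ≈ $746.25.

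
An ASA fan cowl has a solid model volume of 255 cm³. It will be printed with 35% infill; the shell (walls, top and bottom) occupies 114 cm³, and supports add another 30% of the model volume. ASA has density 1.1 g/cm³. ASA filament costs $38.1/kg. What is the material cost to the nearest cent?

Infill region = 255 − 114 = 141 cm³.
Infill volume = 0.35 × 141, so 49.35 cm³.
Support: 0.30 × 255 → 76.5 cm³.
Total printed volume = 114 + 49.35 + 76.5, so 239.85 cm³.
Mass: 239.85 × 1.1 → 263.835 g.
Cost = 263.835 g / 1000 × $38.1/kg = $10.05.

$10.05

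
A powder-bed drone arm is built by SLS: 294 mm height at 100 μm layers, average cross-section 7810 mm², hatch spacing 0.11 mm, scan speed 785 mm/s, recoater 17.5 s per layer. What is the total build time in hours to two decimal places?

88.16 hours

Layer count = ceil(294 / 0.1) = 2940.
Hatch length per layer: 7810 / 0.11 → 71000 mm.
Per-layer scan time: 71000 / 785 → 90.4459 s.
Time per layer = 90.4459 + 17.5, so 107.9459 s.
2940 layers × 107.9459 s/layer = 317360.946 s, i.e. 88.16 hours.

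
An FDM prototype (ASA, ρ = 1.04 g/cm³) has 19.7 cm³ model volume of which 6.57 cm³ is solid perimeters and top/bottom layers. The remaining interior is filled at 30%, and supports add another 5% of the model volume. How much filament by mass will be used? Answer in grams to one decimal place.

Volume inside the shell = 19.7 − 6.57 = 13.13 cm³.
Infill deposited = 0.30 × 13.13, so 3.939 cm³.
Support = 0.05 × 19.7 = 0.985 cm³.
Total printed volume = 6.57 + 3.939 + 0.985, so 11.494 cm³.
Mass = 11.494 × 1.04 = 11.95376 g.

12.0 g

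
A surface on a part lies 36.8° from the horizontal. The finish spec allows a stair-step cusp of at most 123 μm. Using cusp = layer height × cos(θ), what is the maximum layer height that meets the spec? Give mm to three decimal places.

0.154 mm

cos(36.8°) = 0.8007; t_max = 0.123/0.8007 = 0.154 mm.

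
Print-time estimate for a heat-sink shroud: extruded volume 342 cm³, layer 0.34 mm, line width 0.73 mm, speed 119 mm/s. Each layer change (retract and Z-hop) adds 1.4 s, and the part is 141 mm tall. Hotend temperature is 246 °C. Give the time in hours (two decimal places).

3.38 hours

Extrusion cross-section = 0.34 × 0.73 = 0.2482 mm².
Toolpath length = 342 cm³ / 0.2482 mm² = 342000 / 0.2482 = 1377921 mm.
Extrusion time = 1377921 / 119, so 11579.2 s.
Layers = ⌈141/0.34⌉ = 415.
Layer-change overhead = 415 × 1.4, so 581 s.
Altogether 11579.2 + 581 = 12160.2 s, i.e. 3.38 hours.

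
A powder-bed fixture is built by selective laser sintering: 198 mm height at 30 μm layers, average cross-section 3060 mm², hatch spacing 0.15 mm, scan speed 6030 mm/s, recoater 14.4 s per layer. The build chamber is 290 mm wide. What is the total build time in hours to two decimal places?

Number of layers: 198 / 0.03 → 6600 (rounded up).
Per-layer scan distance = 3060 / 0.15 = 20400 mm.
Per-layer scan time = 20400 / 6030 = 3.3831 s.
Layer cycle: 3.3831 + 14.4 → 17.7831 s.
6600 layers × 17.7831 s/layer = 117368.46 s, i.e. 32.60 hours.

32.60 hours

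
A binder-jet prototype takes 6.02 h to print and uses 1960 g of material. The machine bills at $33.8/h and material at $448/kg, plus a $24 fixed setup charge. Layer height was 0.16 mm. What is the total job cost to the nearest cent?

Time charge = 33.8 × 6.02 = $203.476.
Material cost = 448 × 1960/1000, so $878.08.
Total = 203.476 + 878.08 + 24 = 1105.556 ≈ $1105.56.

$1105.56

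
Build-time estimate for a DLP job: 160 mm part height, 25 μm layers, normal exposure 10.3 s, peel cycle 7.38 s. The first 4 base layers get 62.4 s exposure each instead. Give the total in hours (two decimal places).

Layer count = ceil(160 / 0.025) = 6400.
Burn-in layers = 4 × (62.4 + 7.38) = 279.12 s.
Remaining layers = 6396 × (10.3 + 7.38) = 113081.28 s.
Sum: 279.12 + 113081.28 = 113360.4 s → 31.49 hours.

31.49 hours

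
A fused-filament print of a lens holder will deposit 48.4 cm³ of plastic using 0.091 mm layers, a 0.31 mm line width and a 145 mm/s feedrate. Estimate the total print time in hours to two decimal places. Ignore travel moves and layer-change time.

Extrusion cross-section = 0.091 × 0.31 = 0.02821 mm².
Toolpath length = 48.4 cm³ / 0.02821 mm² = 48400 / 0.02821 = 1715703.7 mm.
Time extruding: 1715703.7 / 145 → 11832.4 s.
11832.4 s = 3.29 hours.

3.29 hours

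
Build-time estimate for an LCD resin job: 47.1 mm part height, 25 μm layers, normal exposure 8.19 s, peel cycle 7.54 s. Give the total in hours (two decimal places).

Layer count = ceil(47.1 / 0.025) = 1884.
Per-layer time = 8.19 + 7.54, so 15.73 s.
Total = 1884 × 15.73 = 29635.32 s = 8.23 hours.

8.23 hours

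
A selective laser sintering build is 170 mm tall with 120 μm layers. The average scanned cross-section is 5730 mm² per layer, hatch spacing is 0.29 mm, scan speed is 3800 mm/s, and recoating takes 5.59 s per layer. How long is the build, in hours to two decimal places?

4.25 hours

Number of layers: 170 / 0.12 → 1417 (rounded up).
Hatch length per layer = 5730 / 0.29, so 19758.6 mm.
Scan time per layer: 19758.6 / 3800 → 5.1996 s.
Layer cycle: 5.1996 + 5.59 → 10.7896 s.
1417 layers × 10.7896 s/layer = 15288.8632 s, i.e. 4.25 hours.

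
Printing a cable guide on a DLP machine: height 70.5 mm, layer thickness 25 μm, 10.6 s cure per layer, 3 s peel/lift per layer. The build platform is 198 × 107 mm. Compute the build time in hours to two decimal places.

10.65 hours

Layers = ⌈70.5/0.025⌉ = 2820.
Each layer takes = 10.6 + 3, so 13.6 s.
Total = 2820 × 13.6 = 38352 s = 10.65 hours.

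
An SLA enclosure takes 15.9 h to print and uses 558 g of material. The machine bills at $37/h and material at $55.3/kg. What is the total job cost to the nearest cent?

$619.16

Machine-time cost: 37 × 15.9 → $588.30.
Feedstock cost = 55.3 × 558/1000 = $30.8574.
Job cost: 588.30 + 30.8574 = 619.1574 ≈ $619.16.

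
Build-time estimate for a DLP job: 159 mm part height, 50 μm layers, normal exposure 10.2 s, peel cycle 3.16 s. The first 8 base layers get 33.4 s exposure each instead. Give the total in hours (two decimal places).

11.85 hours

Number of layers: 159 / 0.05 → 3180 (rounded up).
Base layers = 8 × (33.4 + 3.16), so 292.48 s.
Remaining layers = 3172 × (10.2 + 3.16) = 42377.92 s.
Sum: 292.48 + 42377.92 = 42670.4 s → 11.85 hours.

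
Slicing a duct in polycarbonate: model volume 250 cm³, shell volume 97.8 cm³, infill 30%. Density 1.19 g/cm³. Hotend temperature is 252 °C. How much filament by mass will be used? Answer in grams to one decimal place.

Infill region = 250 − 97.8, so 152.2 cm³.
Deposited infill = 0.30 × 152.2, so 45.66 cm³.
Total printed volume = 97.8 + 45.66, so 143.46 cm³.
Mass: 143.46 × 1.19 → 170.7174 g.

170.7 g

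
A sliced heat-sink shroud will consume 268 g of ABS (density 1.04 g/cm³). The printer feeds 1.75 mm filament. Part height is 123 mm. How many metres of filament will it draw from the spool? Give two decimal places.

Extruded volume: 268/1.04 = 257.6923 cm³ (257692.3 mm³).
Cross-section of 1.75 mm filament: π·(1.75/2)² = 2.4053 mm².
Length = 257692.3 / 2.4053 = 107135.2 mm = 107.14 m.

107.14 m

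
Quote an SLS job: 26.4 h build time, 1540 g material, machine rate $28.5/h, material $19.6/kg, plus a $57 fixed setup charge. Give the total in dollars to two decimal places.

Machine-time cost = 28.5 × 26.4, so $752.40.
Material cost = 19.6 × 1540/1000, so $30.184.
Total = 752.40 + 30.184 + 57 = 839.584 ≈ $839.58.

$839.58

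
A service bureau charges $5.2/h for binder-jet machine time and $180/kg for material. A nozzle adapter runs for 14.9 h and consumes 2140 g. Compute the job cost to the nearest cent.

$462.68

Machine-time cost: 5.2 × 14.9 → $77.48.
Material charge = 180 × 2140/1000, so $385.20.
Job cost: 77.48 + 385.20 = $462.68.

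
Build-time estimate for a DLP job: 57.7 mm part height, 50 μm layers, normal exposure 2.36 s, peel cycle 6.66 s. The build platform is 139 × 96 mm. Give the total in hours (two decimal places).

2.89 hours

Layer count = ceil(57.7 / 0.05) = 1154.
Each layer takes: 2.36 + 6.66 → 9.02 s.
Build time: 1154 × 9.02 s = 10409.08 s, i.e. 2.89 hours.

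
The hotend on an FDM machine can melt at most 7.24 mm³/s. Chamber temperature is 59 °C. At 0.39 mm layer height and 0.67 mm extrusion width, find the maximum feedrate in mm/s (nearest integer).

28 mm/s

Extrusion cross-section = 0.39 × 0.67, so 0.2613 mm².
Max speed = 7.24 / 0.2613 = 27.71 ≈ 28 mm/s.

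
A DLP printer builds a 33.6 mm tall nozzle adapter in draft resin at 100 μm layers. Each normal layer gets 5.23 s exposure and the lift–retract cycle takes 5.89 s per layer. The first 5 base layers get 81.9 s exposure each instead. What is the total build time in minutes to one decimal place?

68.7 minutes

Layer count = ceil(33.6 / 0.1) = 336.
Base layers = 5 × (81.9 + 5.89) = 438.95 s.
Normal layers = 331 × (5.23 + 5.89), so 3680.72 s.
Total = 438.95 + 3680.72 = 4119.67 s = 68.7 minutes.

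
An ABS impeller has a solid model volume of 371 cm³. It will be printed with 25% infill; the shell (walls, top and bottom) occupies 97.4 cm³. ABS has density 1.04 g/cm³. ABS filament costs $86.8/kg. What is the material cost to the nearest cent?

$14.97

Volume inside the shell = 371 − 97.4, so 273.6 cm³.
Deposited infill: 0.25 × 273.6 → 68.4 cm³.
Deposited volume = 97.4 + 68.4, so 165.8 cm³.
Mass: 165.8 × 1.04 → 172.432 g.
At $86.8/kg: 172.432/1000 × 86.8 = $14.97.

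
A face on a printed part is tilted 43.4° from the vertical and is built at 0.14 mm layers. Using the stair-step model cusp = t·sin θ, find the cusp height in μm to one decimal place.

96.2 μm

Cusp = layer height × sin(43.4°) = 0.14 × 0.6871 = 0.096194 mm = 96.2 μm.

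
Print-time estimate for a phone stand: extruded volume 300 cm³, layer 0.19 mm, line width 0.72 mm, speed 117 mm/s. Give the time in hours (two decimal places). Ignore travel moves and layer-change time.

5.21 hours

Line area = 0.19 × 0.72, so 0.1368 mm².
Path length: 300000 mm³ / 0.1368 mm² → 2192982.5 mm.
Time extruding = 2192982.5 / 117, so 18743.4 s.
18743.4 s = 5.21 hours.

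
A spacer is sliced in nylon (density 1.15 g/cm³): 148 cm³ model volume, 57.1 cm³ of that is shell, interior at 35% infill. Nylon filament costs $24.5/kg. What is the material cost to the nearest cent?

Interior volume = 148 − 57.1 = 90.9 cm³.
Infill deposited: 0.35 × 90.9 → 31.815 cm³.
Total printed volume = 57.1 + 31.815 = 88.915 cm³.
Mass: 88.915 × 1.15 → 102.25225 g.
At $24.5/kg: 102.25225/1000 × 24.5 = $2.51.

$2.51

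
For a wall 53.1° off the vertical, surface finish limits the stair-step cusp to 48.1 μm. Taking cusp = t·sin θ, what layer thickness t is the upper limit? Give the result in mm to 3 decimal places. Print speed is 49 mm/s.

0.060 mm

t = h_c / sin θ = 0.0481 / 0.7997 = 0.060 mm.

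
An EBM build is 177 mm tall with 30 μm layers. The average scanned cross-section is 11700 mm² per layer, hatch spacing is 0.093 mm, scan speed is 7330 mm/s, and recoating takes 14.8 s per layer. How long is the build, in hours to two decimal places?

52.38 hours

Layers = ⌈177/0.03⌉ = 5900.
Scan path per layer: 11700 / 0.093 → 125806.5 mm.
Beam time per layer = 125806.5 / 7330 = 17.1632 s.
Layer cycle = 17.1632 + 14.8, so 31.9632 s.
Build time = 5900 × 31.9632 = 188582.88 s = 52.38 hours.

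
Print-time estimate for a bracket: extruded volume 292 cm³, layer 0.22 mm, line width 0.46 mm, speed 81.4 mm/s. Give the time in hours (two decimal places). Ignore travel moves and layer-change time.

Bead cross-section = 0.22 × 0.46, so 0.1012 mm².
Path length: 292000 mm³ / 0.1012 mm² → 2885375.5 mm.
Time extruding = 2885375.5 / 81.4, so 35446.9 s.
In the requested units: 35446.9 s = 9.85 hours.

9.85 hours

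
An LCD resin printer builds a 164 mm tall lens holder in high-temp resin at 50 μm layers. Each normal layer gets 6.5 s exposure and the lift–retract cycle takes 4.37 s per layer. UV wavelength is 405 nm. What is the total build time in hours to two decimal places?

9.90 hours

Number of layers: 164 / 0.05 → 3280 (rounded up).
Per-layer time = 6.5 + 4.37, so 10.87 s.
Total = 3280 × 10.87 = 35653.6 s = 9.90 hours.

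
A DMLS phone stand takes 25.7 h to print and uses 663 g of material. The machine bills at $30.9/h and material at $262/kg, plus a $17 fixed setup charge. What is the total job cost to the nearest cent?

$984.84

Machine-time cost = 30.9 × 25.7, so $794.13.
Material cost = 262 × 663/1000, so $173.706.
Adding setup: 794.13 + 173.706 + 17 → 984.836 ≈ $984.84.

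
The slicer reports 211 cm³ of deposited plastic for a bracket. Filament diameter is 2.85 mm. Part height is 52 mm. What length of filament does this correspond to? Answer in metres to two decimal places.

33.08 m

Cross-section of 2.85 mm filament: π·(2.85/2)² = 6.3794 mm².
Length = 211 cm³ / 6.3794 mm² = 211000 / 6.3794 = 33075.21 mm = 33.08 m.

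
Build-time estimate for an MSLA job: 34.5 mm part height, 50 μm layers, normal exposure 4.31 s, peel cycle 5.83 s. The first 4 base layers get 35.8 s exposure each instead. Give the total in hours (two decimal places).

Layers = ⌈34.5/0.05⌉ = 690.
Base layers = 4 × (35.8 + 5.83), so 166.52 s.
Remaining layers: 686 × (4.31 + 5.83) → 6956.04 s.
Total = 166.52 + 6956.04 = 7122.56 s = 1.98 hours.

1.98 hours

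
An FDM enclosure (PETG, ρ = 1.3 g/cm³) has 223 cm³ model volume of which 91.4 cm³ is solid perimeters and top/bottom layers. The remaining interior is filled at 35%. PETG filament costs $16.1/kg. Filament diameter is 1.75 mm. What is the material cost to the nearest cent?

Interior volume: 223 − 91.4 → 131.6 cm³.
Deposited infill = 0.35 × 131.6 = 46.06 cm³.
Total printed volume: 91.4 + 46.06 → 137.46 cm³.
Mass: 137.46 × 1.3 → 178.698 g.
At $16.1/kg: 178.698/1000 × 16.1 = $2.88.

$2.88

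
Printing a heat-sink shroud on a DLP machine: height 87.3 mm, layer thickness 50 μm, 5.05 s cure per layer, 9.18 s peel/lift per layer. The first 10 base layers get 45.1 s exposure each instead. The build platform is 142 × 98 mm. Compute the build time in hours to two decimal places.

7.01 hours

Number of layers: 87.3 / 0.05 → 1746 (rounded up).
Base layers = 10 × (45.1 + 9.18), so 542.8 s.
Regular layers: 1736 × (5.05 + 9.18) → 24703.28 s.
Total = 542.8 + 24703.28 = 25246.08 s = 7.01 hours.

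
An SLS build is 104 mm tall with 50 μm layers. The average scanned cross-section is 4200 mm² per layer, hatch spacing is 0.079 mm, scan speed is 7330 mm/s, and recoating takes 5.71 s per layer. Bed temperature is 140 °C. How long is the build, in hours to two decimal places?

7.49 hours

Layers = ⌈104/0.05⌉ = 2080.
Hatch length per layer: 4200 / 0.079 → 53164.6 mm.
Laser time per layer = 53164.6 / 7330, so 7.253 s.
Per-layer time = 7.253 + 5.71, so 12.963 s.
Build time = 2080 × 12.963 = 26963.04 s = 7.49 hours.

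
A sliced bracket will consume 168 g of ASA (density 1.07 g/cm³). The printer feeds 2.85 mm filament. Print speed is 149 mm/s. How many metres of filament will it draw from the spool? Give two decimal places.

24.61 m

Extruded volume: 168/1.07 = 157.0093 cm³ (157009.3 mm³).
A = π r² = π × 1.425² = 6.3794 mm².
L = V/A = 157009.3/6.3794 = 24611.92 mm → 24.61 m.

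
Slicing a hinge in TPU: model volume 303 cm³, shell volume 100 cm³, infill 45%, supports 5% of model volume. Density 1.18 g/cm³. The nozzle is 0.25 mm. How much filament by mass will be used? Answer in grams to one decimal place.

243.7 g

Infill region = 303 − 100, so 203 cm³.
Infill deposited = 0.45 × 203 = 91.35 cm³.
Support: 0.05 × 303 → 15.15 cm³.
Total extruded = 100 + 91.35 + 15.15 = 206.5 cm³.
Mass: 206.5 × 1.18 → 243.67 g.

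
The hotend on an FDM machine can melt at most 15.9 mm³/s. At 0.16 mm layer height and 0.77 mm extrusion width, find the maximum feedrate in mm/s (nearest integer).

Extrusion cross-section: 0.16 × 0.77 → 0.1232 mm².
Max speed = 15.9 / 0.1232 = 129.06 ≈ 129 mm/s.

129 mm/s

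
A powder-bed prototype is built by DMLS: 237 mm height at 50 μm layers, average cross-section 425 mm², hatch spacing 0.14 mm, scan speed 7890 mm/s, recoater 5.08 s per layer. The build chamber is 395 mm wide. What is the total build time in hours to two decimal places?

Layer count = ceil(237 / 0.05) = 4740.
Per-layer scan distance: 425 / 0.14 → 3035.7 mm.
Scan time per layer = 3035.7 / 7890 = 0.3848 s.
Layer cycle = 0.3848 + 5.08, so 5.4648 s.
4740 layers × 5.4648 s/layer = 25903.152 s, i.e. 7.20 hours.

7.20 hours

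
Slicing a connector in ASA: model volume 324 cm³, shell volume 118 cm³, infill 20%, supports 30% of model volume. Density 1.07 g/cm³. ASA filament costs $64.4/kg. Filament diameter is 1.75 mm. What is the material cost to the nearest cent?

Interior volume = 324 − 118 = 206 cm³.
Infill deposited: 0.20 × 206 → 41.2 cm³.
Support = 0.30 × 324, so 97.2 cm³.
Total printed volume = 118 + 41.2 + 97.2 = 256.4 cm³.
Mass = 256.4 × 1.07, so 274.348 g.
Cost = 274.348 g / 1000 × $64.4/kg = $17.67.

$17.67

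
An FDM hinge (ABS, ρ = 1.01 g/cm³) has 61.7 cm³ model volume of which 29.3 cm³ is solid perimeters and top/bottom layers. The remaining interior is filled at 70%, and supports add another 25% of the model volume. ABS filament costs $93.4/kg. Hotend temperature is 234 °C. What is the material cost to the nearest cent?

$6.36

Infill region = 61.7 − 29.3 = 32.4 cm³.
Deposited infill = 0.70 × 32.4 = 22.68 cm³.
Support = 0.25 × 61.7 = 15.425 cm³.
Total printed volume = 29.3 + 22.68 + 15.425 = 67.405 cm³.
Mass: 67.405 × 1.01 → 68.07905 g.
At $93.4/kg: 68.07905/1000 × 93.4 = $6.36.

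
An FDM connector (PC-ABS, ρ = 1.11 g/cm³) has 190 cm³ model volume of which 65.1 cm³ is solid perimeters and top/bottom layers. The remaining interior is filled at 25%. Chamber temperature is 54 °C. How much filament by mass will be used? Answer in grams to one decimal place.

Interior volume = 190 − 65.1 = 124.9 cm³.
Infill volume = 0.25 × 124.9, so 31.225 cm³.
Total printed volume: 65.1 + 31.225 → 96.325 cm³.
Mass = 96.325 × 1.11, so 106.92075 g.

106.9 g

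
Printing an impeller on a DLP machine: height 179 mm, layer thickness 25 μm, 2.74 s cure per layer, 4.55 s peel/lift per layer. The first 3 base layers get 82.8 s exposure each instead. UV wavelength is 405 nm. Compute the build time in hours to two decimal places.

14.57 hours

Layer count = ceil(179 / 0.025) = 7160.
Bottom layers: 3 × (82.8 + 4.55) → 262.05 s.
Regular layers: 7157 × (2.74 + 4.55) → 52174.53 s.
Total = 262.05 + 52174.53 = 52436.58 s = 14.57 hours.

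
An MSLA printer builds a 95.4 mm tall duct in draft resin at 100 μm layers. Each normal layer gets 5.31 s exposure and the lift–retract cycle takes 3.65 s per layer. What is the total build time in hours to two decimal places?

Number of layers: 95.4 / 0.1 → 954 (rounded up).
Cycle time = 5.31 + 3.65 = 8.96 s.
Total = 954 × 8.96 = 8547.84 s = 2.37 hours.

2.37 hours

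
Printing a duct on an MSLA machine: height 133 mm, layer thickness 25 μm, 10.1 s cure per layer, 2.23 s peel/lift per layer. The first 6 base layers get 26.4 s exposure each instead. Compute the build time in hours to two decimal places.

Layers = ⌈133/0.025⌉ = 5320.
Bottom layers: 6 × (26.4 + 2.23) → 171.78 s.
Regular layers = 5314 × (10.1 + 2.23) = 65521.62 s.
Total = 171.78 + 65521.62 = 65693.4 s = 18.25 hours.

18.25 hours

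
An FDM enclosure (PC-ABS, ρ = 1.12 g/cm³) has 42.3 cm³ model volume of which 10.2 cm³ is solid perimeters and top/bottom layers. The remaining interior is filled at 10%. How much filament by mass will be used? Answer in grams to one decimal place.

Volume inside the shell: 42.3 − 10.2 → 32.1 cm³.
Infill deposited: 0.10 × 32.1 → 3.21 cm³.
Total extruded: 10.2 + 3.21 → 13.41 cm³.
Mass: 13.41 × 1.12 → 15.0192 g.

15.0 g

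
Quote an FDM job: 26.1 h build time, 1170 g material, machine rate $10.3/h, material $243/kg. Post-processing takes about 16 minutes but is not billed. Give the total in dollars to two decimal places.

$553.14

Machine cost: 10.3 × 26.1 → $268.83.
Material charge: 243 × 1170/1000 → $284.31.
Total = 268.83 + 284.31 = $553.14.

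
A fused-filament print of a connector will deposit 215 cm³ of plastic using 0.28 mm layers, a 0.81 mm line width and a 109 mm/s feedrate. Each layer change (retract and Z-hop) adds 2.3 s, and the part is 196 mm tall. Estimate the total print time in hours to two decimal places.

Extrusion cross-section = 0.28 × 0.81 = 0.2268 mm².
Total extruded path = 215000/0.2268 = 947971.8 mm.
Time extruding = 947971.8 / 109, so 8697 s.
Number of layers: 196 / 0.28 → 700 (rounded up).
Layer-change overhead = 700 × 2.3 = 1610 s.
Altogether 8697 + 1610 = 10307 s, i.e. 2.86 hours.

2.86 hours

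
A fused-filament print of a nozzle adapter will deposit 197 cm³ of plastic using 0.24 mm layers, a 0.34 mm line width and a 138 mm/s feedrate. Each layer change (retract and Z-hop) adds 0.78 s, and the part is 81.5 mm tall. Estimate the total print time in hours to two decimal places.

4.93 hours

Line area = 0.24 × 0.34 = 0.0816 mm².
Path length: 197000 mm³ / 0.0816 mm² → 2414215.7 mm.
Print-move time: 2414215.7 / 138 → 17494.3 s.
Number of layers: 81.5 / 0.24 → 340 (rounded up).
Layer-change overhead = 340 × 0.78, so 265.2 s.
Total = 17494.3 + 265.2 = 17759.5 s = 4.93 hours.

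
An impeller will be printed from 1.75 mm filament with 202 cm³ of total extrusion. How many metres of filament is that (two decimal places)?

Cross-section of 1.75 mm filament: π·(1.75/2)² = 2.4053 mm².
L = 202000 mm³ / 2.4053 mm² = 83981.21 mm, i.e. 83.98 m.

83.98 m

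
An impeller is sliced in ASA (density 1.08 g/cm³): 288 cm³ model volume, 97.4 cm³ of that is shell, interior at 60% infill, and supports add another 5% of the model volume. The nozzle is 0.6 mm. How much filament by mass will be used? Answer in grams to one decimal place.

244.3 g

Infill region = 288 − 97.4 = 190.6 cm³.
Deposited infill = 0.60 × 190.6, so 114.36 cm³.
Support = 0.05 × 288, so 14.4 cm³.
Deposited volume: 97.4 + 114.36 + 14.4 → 226.16 cm³.
Mass = 226.16 × 1.08, so 244.2528 g.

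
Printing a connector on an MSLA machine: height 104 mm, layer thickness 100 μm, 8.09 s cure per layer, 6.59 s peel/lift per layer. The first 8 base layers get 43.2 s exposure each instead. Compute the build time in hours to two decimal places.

4.32 hours

Number of layers: 104 / 0.1 → 1040 (rounded up).
Burn-in layers = 8 × (43.2 + 6.59) = 398.32 s.
Regular layers = 1032 × (8.09 + 6.59), so 15149.76 s.
Total = 398.32 + 15149.76 = 15548.08 s = 4.32 hours.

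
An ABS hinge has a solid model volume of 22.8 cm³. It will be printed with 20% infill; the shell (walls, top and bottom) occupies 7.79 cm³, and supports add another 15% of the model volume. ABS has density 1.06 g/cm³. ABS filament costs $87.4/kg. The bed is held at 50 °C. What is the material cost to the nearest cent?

Volume inside the shell = 22.8 − 7.79, so 15.01 cm³.
Infill volume: 0.20 × 15.01 → 3.002 cm³.
Support: 0.15 × 22.8 → 3.42 cm³.
Total printed volume = 7.79 + 3.002 + 3.42 = 14.212 cm³.
Mass = 14.212 × 1.06, so 15.06472 g.
Cost = 15.06472 g / 1000 × $87.4/kg = $1.32.

$1.32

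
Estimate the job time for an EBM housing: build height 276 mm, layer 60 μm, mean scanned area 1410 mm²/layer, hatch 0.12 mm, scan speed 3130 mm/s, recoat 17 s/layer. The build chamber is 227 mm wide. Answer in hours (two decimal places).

Layers = ⌈276/0.06⌉ = 4600.
Hatch length per layer = 1410 / 0.12 = 11750 mm.
Beam time per layer = 11750 / 3130, so 3.754 s.
Layer cycle = 3.754 + 17, so 20.754 s.
Build time = 4600 × 20.754 = 95468.4 s = 26.52 hours.

26.52 hours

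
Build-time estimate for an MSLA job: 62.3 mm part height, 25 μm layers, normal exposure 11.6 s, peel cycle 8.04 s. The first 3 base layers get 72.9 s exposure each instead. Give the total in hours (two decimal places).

Number of layers: 62.3 / 0.025 → 2492 (rounded up).
Base layers = 3 × (72.9 + 8.04) = 242.82 s.
Regular layers = 2489 × (11.6 + 8.04), so 48883.96 s.
Total = 242.82 + 48883.96 = 49126.78 s = 13.65 hours.

13.65 hours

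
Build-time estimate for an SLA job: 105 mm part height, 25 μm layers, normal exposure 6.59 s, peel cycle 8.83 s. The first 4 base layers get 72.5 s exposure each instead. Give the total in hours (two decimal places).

18.06 hours

Layers = ⌈105/0.025⌉ = 4200.
Burn-in layers: 4 × (72.5 + 8.83) → 325.32 s.
Regular layers = 4196 × (6.59 + 8.83) = 64702.32 s.
Total = 325.32 + 64702.32 = 65027.64 s = 18.06 hours.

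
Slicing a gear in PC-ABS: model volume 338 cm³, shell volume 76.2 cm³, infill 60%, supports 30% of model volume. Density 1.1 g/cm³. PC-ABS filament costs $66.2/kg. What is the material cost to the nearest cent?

Interior volume: 338 − 76.2 → 261.8 cm³.
Deposited infill = 0.60 × 261.8, so 157.08 cm³.
Support: 0.30 × 338 → 101.4 cm³.
Deposited volume = 76.2 + 157.08 + 101.4, so 334.68 cm³.
Mass = 334.68 × 1.1 = 368.148 g.
At $66.2/kg: 368.148/1000 × 66.2 = $24.37.

$24.37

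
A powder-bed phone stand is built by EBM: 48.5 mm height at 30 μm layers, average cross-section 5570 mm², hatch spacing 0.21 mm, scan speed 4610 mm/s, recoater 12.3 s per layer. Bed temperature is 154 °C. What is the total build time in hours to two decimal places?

8.11 hours

Layers = ⌈48.5/0.03⌉ = 1617.
Per-layer scan distance = 5570 / 0.21, so 26523.8 mm.
Beam time per layer = 26523.8 / 4610, so 5.7535 s.
Per-layer time = 5.7535 + 12.3 = 18.0535 s.
1617 layers × 18.0535 s/layer = 29192.5095 s, i.e. 8.11 hours.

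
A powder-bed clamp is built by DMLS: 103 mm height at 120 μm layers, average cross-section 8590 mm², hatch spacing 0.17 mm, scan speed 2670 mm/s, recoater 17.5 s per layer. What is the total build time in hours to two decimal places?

Layer count = ceil(103 / 0.12) = 859.
Hatch length per layer = 8590 / 0.17 = 50529.4 mm.
Scan time per layer: 50529.4 / 2670 → 18.9249 s.
Per-layer time = 18.9249 + 17.5, so 36.4249 s.
Total: 859 × 36.4249 s = 31288.9891 s → 8.69 hours.

8.69 hours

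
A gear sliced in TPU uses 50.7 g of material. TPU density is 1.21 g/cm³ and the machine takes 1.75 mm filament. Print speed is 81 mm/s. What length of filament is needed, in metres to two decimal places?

Volume = 50.7 g / 1.21 g·cm⁻³ = 41.9008 cm³ = 41900.8 mm³.
A = π r² = π × 0.875² = 2.4053 mm².
L = V/A = 41900.8/2.4053 = 17420.2 mm → 17.42 m.

17.42 m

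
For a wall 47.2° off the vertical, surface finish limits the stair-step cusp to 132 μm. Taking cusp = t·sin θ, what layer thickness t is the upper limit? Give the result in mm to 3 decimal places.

0.180 mm

Layer height = cusp / sin(47.2°) = 0.132 / 0.7337 = 0.180 mm.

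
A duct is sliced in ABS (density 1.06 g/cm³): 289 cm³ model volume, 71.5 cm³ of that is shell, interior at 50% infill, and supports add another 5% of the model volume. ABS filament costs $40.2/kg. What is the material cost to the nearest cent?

$8.30

Infill region: 289 − 71.5 → 217.5 cm³.
Deposited infill: 0.50 × 217.5 → 108.75 cm³.
Support = 0.05 × 289, so 14.45 cm³.
Total extruded: 71.5 + 108.75 + 14.45 → 194.7 cm³.
Mass: 194.7 × 1.06 → 206.382 g.
At $40.2/kg: 206.382/1000 × 40.2 = $8.30.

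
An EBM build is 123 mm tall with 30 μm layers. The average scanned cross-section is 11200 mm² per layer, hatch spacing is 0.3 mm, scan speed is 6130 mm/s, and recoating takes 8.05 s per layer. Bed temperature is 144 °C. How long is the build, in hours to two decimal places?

16.10 hours

Layers = ⌈123/0.03⌉ = 4100.
Per-layer scan distance: 11200 / 0.3 → 37333.3 mm.
Beam time per layer = 37333.3 / 6130 = 6.0903 s.
Time per layer: 6.0903 + 8.05 → 14.1403 s.
Total: 4100 × 14.1403 s = 57975.23 s → 16.10 hours.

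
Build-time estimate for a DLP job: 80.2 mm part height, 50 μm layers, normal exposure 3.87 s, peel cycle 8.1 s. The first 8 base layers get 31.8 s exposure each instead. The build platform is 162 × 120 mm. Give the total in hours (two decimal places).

Layer count = ceil(80.2 / 0.05) = 1604.
Bottom layers: 8 × (31.8 + 8.1) → 319.2 s.
Regular layers: 1596 × (3.87 + 8.1) → 19104.12 s.
Total = 319.2 + 19104.12 = 19423.32 s = 5.40 hours.

5.40 hours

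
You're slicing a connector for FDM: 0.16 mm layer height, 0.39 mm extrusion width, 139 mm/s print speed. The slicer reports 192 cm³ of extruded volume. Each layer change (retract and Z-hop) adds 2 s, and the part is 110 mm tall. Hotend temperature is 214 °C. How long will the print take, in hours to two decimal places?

6.53 hours

Line area: 0.16 × 0.39 → 0.0624 mm².
Toolpath length = 192 cm³ / 0.0624 mm² = 192000 / 0.0624 = 3076923.1 mm.
Time extruding = 3076923.1 / 139, so 22136.1 s.
Layers = ⌈110/0.16⌉ = 688.
Non-print overhead = 688 × 2 = 1376 s.
Altogether 22136.1 + 1376 = 23512.1 s, i.e. 6.53 hours.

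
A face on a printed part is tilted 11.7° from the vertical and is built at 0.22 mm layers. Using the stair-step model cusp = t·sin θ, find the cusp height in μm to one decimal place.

44.6 μm

h_c = t·sin θ = 0.22 × 0.2028 = 0.044616 mm (44.6 μm).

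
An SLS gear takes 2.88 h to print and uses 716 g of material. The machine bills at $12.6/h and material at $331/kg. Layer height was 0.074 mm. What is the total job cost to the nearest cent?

Machine cost: 12.6 × 2.88 → $36.288.
Material cost = 331 × 716/1000 = $236.996.
Job cost: 36.288 + 236.996 = 273.284 ≈ $273.28.

$273.28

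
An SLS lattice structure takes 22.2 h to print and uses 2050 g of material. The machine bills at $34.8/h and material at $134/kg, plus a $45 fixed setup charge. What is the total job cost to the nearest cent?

Machine cost = 34.8 × 22.2, so $772.56.
Material cost = 134 × 2050/1000 = $274.70.
Adding setup: 772.56 + 274.70 + 45 → $1092.26.

$1092.26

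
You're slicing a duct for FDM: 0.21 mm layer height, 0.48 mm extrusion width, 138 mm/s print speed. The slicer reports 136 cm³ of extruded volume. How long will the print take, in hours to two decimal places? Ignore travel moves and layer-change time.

2.72 hours

Line area = 0.21 × 0.48 = 0.1008 mm².
Path length: 136000 mm³ / 0.1008 mm² → 1349206.3 mm.
Time extruding = 1349206.3 / 138, so 9776.9 s.
9776.9 s = 2.72 hours.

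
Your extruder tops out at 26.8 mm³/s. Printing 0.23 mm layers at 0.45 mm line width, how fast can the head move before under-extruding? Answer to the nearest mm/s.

Bead cross-section = 0.23 × 0.45 = 0.1035 mm².
v_max = Q/A = 26.8/0.1035 = 258.94 mm/s → 259 mm/s.

259 mm/s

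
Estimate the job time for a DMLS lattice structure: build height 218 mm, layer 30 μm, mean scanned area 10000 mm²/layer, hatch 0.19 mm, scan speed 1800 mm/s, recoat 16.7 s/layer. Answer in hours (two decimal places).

92.73 hours

Layer count = ceil(218 / 0.03) = 7267.
Scan path per layer = 10000 / 0.19 = 52631.6 mm.
Scan time per layer = 52631.6 / 1800, so 29.2398 s.
Per-layer time: 29.2398 + 16.7 → 45.9398 s.
Build time = 7267 × 45.9398 = 333844.5266 s = 92.73 hours.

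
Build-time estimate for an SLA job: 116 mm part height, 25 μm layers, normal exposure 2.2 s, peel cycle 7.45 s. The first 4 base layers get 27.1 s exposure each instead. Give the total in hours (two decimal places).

12.47 hours

Layers = ⌈116/0.025⌉ = 4640.
Burn-in layers = 4 × (27.1 + 7.45) = 138.2 s.
Remaining layers: 4636 × (2.2 + 7.45) → 44737.4 s.
Total = 138.2 + 44737.4 = 44875.6 s = 12.47 hours.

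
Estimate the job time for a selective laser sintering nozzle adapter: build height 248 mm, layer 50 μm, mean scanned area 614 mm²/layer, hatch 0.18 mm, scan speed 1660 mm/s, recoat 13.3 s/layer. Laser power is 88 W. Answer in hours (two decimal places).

21.16 hours

Layers = ⌈248/0.05⌉ = 4960.
Hatch length per layer = 614 / 0.18 = 3411.1 mm.
Scan time per layer = 3411.1 / 1660 = 2.0549 s.
Layer cycle: 2.0549 + 13.3 → 15.3549 s.
4960 layers × 15.3549 s/layer = 76160.304 s, i.e. 21.16 hours.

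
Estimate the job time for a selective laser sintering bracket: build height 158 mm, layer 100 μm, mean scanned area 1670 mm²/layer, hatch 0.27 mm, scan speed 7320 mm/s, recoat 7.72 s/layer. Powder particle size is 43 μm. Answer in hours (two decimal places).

Number of layers: 158 / 0.1 → 1580 (rounded up).
Hatch length per layer: 1670 / 0.27 → 6185.2 mm.
Per-layer scan time = 6185.2 / 7320 = 0.845 s.
Layer cycle = 0.845 + 7.72 = 8.565 s.
Total: 1580 × 8.565 s = 13532.7 s → 3.76 hours.

3.76 hours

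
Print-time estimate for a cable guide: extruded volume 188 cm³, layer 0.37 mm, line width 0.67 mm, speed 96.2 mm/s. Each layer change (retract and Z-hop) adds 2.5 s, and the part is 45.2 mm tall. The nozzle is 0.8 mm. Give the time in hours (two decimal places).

Line area = 0.37 × 0.67 = 0.2479 mm².
Path length: 188000 mm³ / 0.2479 mm² → 758370.3 mm.
Extrusion time: 758370.3 / 96.2 → 7883.3 s.
Layers = ⌈45.2/0.37⌉ = 123.
Layer-change overhead: 123 × 2.5 → 307.5 s.
Altogether 7883.3 + 307.5 = 8190.8 s, i.e. 2.28 hours.

2.28 hours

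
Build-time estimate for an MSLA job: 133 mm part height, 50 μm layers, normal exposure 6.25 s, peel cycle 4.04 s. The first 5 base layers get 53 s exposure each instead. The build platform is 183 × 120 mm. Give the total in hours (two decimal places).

Layers = ⌈133/0.05⌉ = 2660.
Burn-in layers = 5 × (53 + 4.04) = 285.2 s.
Regular layers = 2655 × (6.25 + 4.04) = 27319.95 s.
Sum: 285.2 + 27319.95 = 27605.15 s → 7.67 hours.

7.67 hours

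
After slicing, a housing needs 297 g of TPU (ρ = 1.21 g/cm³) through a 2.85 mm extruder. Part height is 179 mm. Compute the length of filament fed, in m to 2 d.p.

38.48 m

Volume = 297 g / 1.21 g·cm⁻³ = 245.4545 cm³ = 245454.5 mm³.
A = π r² = π × 1.425² = 6.3794 mm².
L = V/A = 245454.5/6.3794 = 38476.11 mm → 38.48 m.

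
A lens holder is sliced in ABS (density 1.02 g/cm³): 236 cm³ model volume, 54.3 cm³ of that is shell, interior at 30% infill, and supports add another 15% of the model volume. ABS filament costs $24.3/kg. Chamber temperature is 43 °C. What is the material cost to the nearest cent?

$3.57

Infill region: 236 − 54.3 → 181.7 cm³.
Deposited infill = 0.30 × 181.7, so 54.51 cm³.
Support: 0.15 × 236 → 35.4 cm³.
Total printed volume = 54.3 + 54.51 + 35.4 = 144.21 cm³.
Mass = 144.21 × 1.02 = 147.0942 g.
At $24.3/kg: 147.0942/1000 × 24.3 = $3.57.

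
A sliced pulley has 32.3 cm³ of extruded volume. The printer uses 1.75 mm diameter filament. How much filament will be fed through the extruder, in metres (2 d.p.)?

13.43 m

Filament cross-section = π × (1.75/2)² = 2.4053 mm².
L = 32300 mm³ / 2.4053 mm² = 13428.68 mm, i.e. 13.43 m.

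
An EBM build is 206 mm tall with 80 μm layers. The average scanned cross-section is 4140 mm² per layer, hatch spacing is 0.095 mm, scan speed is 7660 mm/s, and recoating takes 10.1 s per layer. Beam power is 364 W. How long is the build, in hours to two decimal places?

Layer count = ceil(206 / 0.08) = 2575.
Scan path per layer = 4140 / 0.095, so 43578.9 mm.
Beam time per layer: 43578.9 / 7660 → 5.6892 s.
Layer cycle = 5.6892 + 10.1 = 15.7892 s.
2575 layers × 15.7892 s/layer = 40657.19 s, i.e. 11.29 hours.

11.29 hours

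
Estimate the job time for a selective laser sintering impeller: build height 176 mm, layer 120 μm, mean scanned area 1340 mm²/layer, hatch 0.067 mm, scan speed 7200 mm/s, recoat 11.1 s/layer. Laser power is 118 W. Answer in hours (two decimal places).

Layers = ⌈176/0.12⌉ = 1467.
Hatch length per layer = 1340 / 0.067, so 20000 mm.
Per-layer scan time = 20000 / 7200 = 2.7778 s.
Per-layer time: 2.7778 + 11.1 → 13.8778 s.
1467 layers × 13.8778 s/layer = 20358.7326 s, i.e. 5.66 hours.

5.66 hours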